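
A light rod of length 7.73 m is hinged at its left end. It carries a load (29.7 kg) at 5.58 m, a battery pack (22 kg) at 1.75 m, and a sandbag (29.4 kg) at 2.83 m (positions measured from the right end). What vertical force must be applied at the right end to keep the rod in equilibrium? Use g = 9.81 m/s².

F ≈ 431 N

Choose the left end as the axis so the unknown pivot reaction has zero arm there.
Load: 29.7 × 9.81 = 291.4 N down at 5.58 m → arm 2.15 m, τ = 291.4 × 2.15 = 626.5 N·m clockwise.
Battery pack: 22 × 9.81 = 215.8 N down at 1.75 m → arm 5.98 m, τ = 215.8 × 5.98 = 1290 N·m clockwise.
Sandbag: 29.4 × 9.81 = 288.4 N down at 2.83 m → arm 4.9 m, τ = 288.4 × 4.9 = 1413 N·m clockwise.
Net moment of the loads = 3330 N·m clockwise.
The upward force F acts at the right end, arm 7.73 m, giving F × 7.73 counterclockwise.
Balancing moments: F × 7.73 = 3330, giving F = 3330 / 7.73 = 431 N.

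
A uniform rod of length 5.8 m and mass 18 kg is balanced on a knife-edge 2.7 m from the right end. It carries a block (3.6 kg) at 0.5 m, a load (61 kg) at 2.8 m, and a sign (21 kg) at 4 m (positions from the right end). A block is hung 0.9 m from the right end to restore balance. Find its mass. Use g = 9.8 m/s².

About the knife-edge (at 2.7 m from the right end):
Beam weight: 18 × 9.8 = 176.4 N down at 2.9 m → arm 0.2 m, τ = 176.4 × 0.2 = 35.28 N·m counterclockwise.
Block: 3.6 × 9.8 = 35.28 N down at 0.5 m → arm 2.2 m, τ = 35.28 × 2.2 = 77.62 N·m clockwise.
Load: 61 × 9.8 = 597.8 N down at 2.8 m → arm 0.1 m, τ = 597.8 × 0.1 = 59.78 N·m counterclockwise.
Sign: 21 × 9.8 = 205.8 N down at 4 m → arm 1.3 m, τ = 205.8 × 1.3 = 267.5 N·m counterclockwise.
Net moment of known loads = 284.9 N·m counterclockwise.
An unknown mass m at 0.9 m has arm 1.8 m; its moment is m·g·1.8 clockwise.
Balancing moments: m × 9.8 × 1.8 = 284.9, giving m = 284.9 / (9.8 × 1.8) = 16.2 kg.

m ≈ 16.2 kg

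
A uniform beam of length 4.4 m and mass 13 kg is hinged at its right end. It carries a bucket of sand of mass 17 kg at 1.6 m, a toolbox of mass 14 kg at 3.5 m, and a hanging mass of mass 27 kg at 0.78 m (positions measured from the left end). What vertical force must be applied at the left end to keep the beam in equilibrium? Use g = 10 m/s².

F ≈ 424 N

Take moments about the right end.
Beam weight: 13 × 10 = 130 N down at 2.2 m → arm 2.2 m, τ = 130 × 2.2 = 286 N·m counterclockwise.
Bucket of sand: 17 × 10 = 170 N down at 1.6 m → arm 2.8 m, τ = 170 × 2.8 = 476 N·m counterclockwise.
Toolbox: 14 × 10 = 140 N down at 3.5 m → arm 0.9 m, τ = 140 × 0.9 = 126 N·m counterclockwise.
Hanging mass: 27 × 10 = 270 N down at 0.78 m → arm 3.62 m, τ = 270 × 3.62 = 977.4 N·m counterclockwise.
Net moment of the loads = 1865 N·m counterclockwise.
The upward force F acts at the left end, arm 4.4 m, giving F × 4.4 clockwise.
Balancing moments: F × 4.4 = 1865, giving F = 1865 / 4.4 = 424 N.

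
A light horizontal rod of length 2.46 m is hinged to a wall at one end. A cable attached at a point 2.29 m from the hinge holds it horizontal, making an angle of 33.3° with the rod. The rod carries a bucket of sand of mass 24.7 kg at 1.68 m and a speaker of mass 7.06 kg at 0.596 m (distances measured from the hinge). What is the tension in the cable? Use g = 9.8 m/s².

T ≈ 356 N

Taking torques about the hinge:
Bucket of sand: 24.7 × 9.8 = 242.1 N down at 1.68 m → arm 1.68 m, τ = 242.1 × 1.68 = 406.7 N·m clockwise.
Speaker: 7.06 × 9.8 = 69.19 N down at 0.596 m → arm 0.596 m, τ = 69.19 × 0.596 = 41.24 N·m clockwise.
Total clockwise load moment = 447.9 N·m.
The cable tension T acts at 2.29 m; only its component perpendicular to the rod, T sinθ, produces torque. sin 33.3° = 0.549.
Στ = 0 ⇒ T × 2.29 × 0.549 = 447.9 ⇒ T = 447.9 / 1.257 = 356 N.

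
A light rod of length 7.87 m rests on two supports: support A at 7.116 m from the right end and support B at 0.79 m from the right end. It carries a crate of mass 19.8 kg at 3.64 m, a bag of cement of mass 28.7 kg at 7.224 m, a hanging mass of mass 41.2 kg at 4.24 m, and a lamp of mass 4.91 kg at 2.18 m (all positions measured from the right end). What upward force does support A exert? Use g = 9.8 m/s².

R_A ≈ 604 N

Taking torques about support B:
Crate: 19.8 × 9.8 = 194 N down at 3.64 m → arm 2.85 m, τ = 194 × 2.85 = 552.9 N·m counterclockwise.
Bag of cement: 28.7 × 9.8 = 281.3 N down at 7.224 m → arm 6.434 m, τ = 281.3 × 6.434 = 1810 N·m counterclockwise.
Hanging mass: 41.2 × 9.8 = 403.8 N down at 4.24 m → arm 3.45 m, τ = 403.8 × 3.45 = 1393 N·m counterclockwise.
Lamp: 4.91 × 9.8 = 48.12 N down at 2.18 m → arm 1.39 m, τ = 48.12 × 1.39 = 66.89 N·m counterclockwise.
Net load moment about support B = 3823 N·m counterclockwise.
Reaction R at support A is upward at 7.116 m, arm 6.326 m → moment R × 6.326 clockwise.
Balancing moments: R × 6.326 = 3823, giving R = 604 N.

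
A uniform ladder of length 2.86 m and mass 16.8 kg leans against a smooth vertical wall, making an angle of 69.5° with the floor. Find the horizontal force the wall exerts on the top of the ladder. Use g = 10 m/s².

Choose the foot of the ladder as the axis so the floor normal and friction both act there and drop out.
Ladder weight 16.8×10 = 168 N acts at 1.43 m along the ladder; its horizontal arm is 1.43·cos69.5° = 0.5008 m → τ = 84.13 N·m clockwise.
Wall normal N acts horizontally at the top; its moment arm is the height L sinθ = 2.86·sin69.5° = 2.679 m, counterclockwise.
Setting net torque to zero: N × 2.679 = 84.13 → N = 31.4 N.

N_wall ≈ 31.4 N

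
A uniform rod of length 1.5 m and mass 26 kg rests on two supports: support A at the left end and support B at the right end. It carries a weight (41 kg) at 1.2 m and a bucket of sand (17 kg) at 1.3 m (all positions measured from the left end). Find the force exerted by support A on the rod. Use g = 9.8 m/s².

Choose support B as the axis so its reaction then has zero moment arm.
Beam weight: 26 × 9.8 = 254.8 N down at 0.75 m → arm 0.75 m, τ = 254.8 × 0.75 = 191.1 N·m counterclockwise.
Weight: 41 × 9.8 = 401.8 N down at 1.2 m → arm 0.3 m, τ = 401.8 × 0.3 = 120.5 N·m counterclockwise.
Bucket of sand: 17 × 9.8 = 166.6 N down at 1.3 m → arm 0.2 m, τ = 166.6 × 0.2 = 33.32 N·m counterclockwise.
Net load moment about support B = 344.9 N·m counterclockwise.
Reaction R at support A is upward at 0 m, arm 1.5 m → moment R × 1.5 clockwise.
Στ = 0 ⇒ R × 1.5 = 344.9 ⇒ R = 230 N.

R_A ≈ 230 N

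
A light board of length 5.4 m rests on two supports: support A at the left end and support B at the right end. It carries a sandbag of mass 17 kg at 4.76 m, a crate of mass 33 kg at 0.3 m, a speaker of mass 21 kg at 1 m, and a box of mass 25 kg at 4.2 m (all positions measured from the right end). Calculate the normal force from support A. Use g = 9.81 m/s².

Sum moments about support B (its reaction then has zero moment arm).
Sandbag: 17 × 9.81 = 166.8 N down at 4.76 m → arm 4.76 m, τ = 166.8 × 4.76 = 794 N·m counterclockwise.
Crate: 33 × 9.81 = 323.7 N down at 0.3 m → arm 0.3 m, τ = 323.7 × 0.3 = 97.11 N·m counterclockwise.
Speaker: 21 × 9.81 = 206 N down at 1 m → arm 1 m, τ = 206 × 1 = 206 N·m counterclockwise.
Box: 25 × 9.81 = 245.2 N down at 4.2 m → arm 4.2 m, τ = 245.2 × 4.2 = 1030 N·m counterclockwise.
Net load moment about support B = 2127 N·m counterclockwise.
Reaction R at support A is upward at 5.4 m, arm 5.4 m → moment R × 5.4 clockwise.
For rotational equilibrium, R × 5.4 = 2127, so R = 394 N.

R_A ≈ 394 N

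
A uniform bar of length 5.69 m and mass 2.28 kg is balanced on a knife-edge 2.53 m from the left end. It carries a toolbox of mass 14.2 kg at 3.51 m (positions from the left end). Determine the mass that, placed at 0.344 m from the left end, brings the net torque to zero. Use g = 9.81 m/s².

m ≈ 6.69 kg

Choose the knife-edge (at 2.53 m from the left end) as the axis so the support reaction has zero arm there.
Beam weight: 2.28 × 9.81 = 22.37 N down at 2.845 m → arm 0.315 m, τ = 22.37 × 0.315 = 7.047 N·m clockwise.
Toolbox: 14.2 × 9.81 = 139.3 N down at 3.51 m → arm 0.98 m, τ = 139.3 × 0.98 = 136.5 N·m clockwise.
Net moment of known loads = 143.5 N·m clockwise.
An unknown mass m at 0.344 m has arm 2.186 m; its moment is m·g·2.186 counterclockwise.
For rotational equilibrium, m × 9.81 × 2.186 = 143.5, so m = 143.5 / (9.81 × 2.186) = 6.69 kg.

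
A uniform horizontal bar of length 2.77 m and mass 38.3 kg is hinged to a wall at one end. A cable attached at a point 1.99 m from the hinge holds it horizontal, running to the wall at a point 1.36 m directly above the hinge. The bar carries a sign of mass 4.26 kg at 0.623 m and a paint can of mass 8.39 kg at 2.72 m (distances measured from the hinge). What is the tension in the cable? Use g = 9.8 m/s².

T ≈ 685 N

Take moments about the hinge.
Beam weight: 38.3 × 9.8 = 375.3 N down at 1.385 m → arm 1.385 m, τ = 375.3 × 1.385 = 519.8 N·m clockwise.
Sign: 4.26 × 9.8 = 41.75 N down at 0.623 m → arm 0.623 m, τ = 41.75 × 0.623 = 26.01 N·m clockwise.
Paint can: 8.39 × 9.8 = 82.22 N down at 2.72 m → arm 2.72 m, τ = 82.22 × 2.72 = 223.6 N·m clockwise.
Total clockwise load moment = 769.4 N·m.
The cable tension T acts at 1.99 m; only its component perpendicular to the bar, T sinθ, produces torque. sinθ = h/√(h²+d²) = 1.36/√(1.36²+1.99²) = 0.5642.
Balancing moments: T × 1.99 × 0.5642 = 769.4, giving T = 769.4 / 1.123 = 685 N.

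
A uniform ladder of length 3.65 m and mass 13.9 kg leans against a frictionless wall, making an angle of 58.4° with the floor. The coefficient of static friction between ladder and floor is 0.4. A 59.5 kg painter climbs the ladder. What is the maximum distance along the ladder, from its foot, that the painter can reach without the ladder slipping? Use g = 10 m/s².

d ≈ 2.5 m

About the foot of the ladder:
Ladder weight 13.9×10 = 139 N acts at 1.825 m along the ladder; its horizontal arm is 1.825·cos58.4° = 0.9563 m → τ = 132.9 N·m clockwise.
Painter weight 59.5×10 = 595 N at distance d → arm d·cos58.4° → τ = 595·d·0.524 clockwise.
Wall normal N at the top has arm L sinθ = 3.109 m counterclockwise, so Στ = 0 gives N·3.109 = 132.9 + 311.8·d.
ΣFy = 0 ⇒ N_floor = 734 N, so the maximum friction is μ_s·N_floor = 0.4×734 = 293.6 N. ΣFx = 0 ⇒ N_wall = f, so at the slipping point N = 293.6 N.
Substituting: 293.6×3.109 = 132.9 + 311.8·d ⇒ d = (912.8 − 132.9) / 311.8 = 2.5 m.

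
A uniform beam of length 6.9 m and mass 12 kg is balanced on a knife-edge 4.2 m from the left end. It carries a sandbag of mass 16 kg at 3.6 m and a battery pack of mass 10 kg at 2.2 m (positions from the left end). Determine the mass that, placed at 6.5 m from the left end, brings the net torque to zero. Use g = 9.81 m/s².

Choose the knife-edge (at 4.2 m from the left end) as the axis so the support reaction has zero arm there.
Beam weight: 12 × 9.81 = 117.7 N down at 3.45 m → arm 0.75 m, τ = 117.7 × 0.75 = 88.28 N·m counterclockwise.
Sandbag: 16 × 9.81 = 157 N down at 3.6 m → arm 0.6 m, τ = 157 × 0.6 = 94.2 N·m counterclockwise.
Battery pack: 10 × 9.81 = 98.1 N down at 2.2 m → arm 2 m, τ = 98.1 × 2 = 196.2 N·m counterclockwise.
Net moment of known loads = 378.7 N·m counterclockwise.
An unknown mass m at 6.5 m has arm 2.3 m; its moment is m·g·2.3 clockwise.
For rotational equilibrium, m × 9.81 × 2.3 = 378.7, so m = 378.7 / (9.81 × 2.3) = 16.8 kg.

m ≈ 16.8 kg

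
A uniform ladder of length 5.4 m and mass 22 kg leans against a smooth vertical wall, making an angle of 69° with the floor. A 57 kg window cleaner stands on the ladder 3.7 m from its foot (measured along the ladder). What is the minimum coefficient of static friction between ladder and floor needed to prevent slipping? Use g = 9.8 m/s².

Choose the foot of the ladder as the axis so the floor normal and friction both act there and drop out.
Ladder weight 22×9.8 = 215.6 N acts at 2.7 m along the ladder; its horizontal arm is 2.7·cos69° = 0.9676 m → τ = 208.6 N·m clockwise.
Window cleaner: 57×9.8 = 558.6 N at 3.7 m → arm 1.326 m → τ = 740.7 N·m clockwise.
Wall normal N acts horizontally at the top; its moment arm is the height L sinθ = 5.4·sin69° = 5.041 m, counterclockwise.
For rotational equilibrium, N × 5.041 = 949.3, so N = 188.3 N.
ΣFx = 0 ⇒ f = N_wall = 188.3 N. ΣFy = 0 ⇒ N_floor = 774.2 N.
μ_min = f / N_floor = 188.3 / 774.2 = 0.243.

μ_min ≈ 0.243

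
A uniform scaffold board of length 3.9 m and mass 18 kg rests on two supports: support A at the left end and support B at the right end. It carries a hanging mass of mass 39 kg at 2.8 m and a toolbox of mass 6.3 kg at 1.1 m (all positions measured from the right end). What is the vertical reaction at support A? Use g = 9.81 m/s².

About support B:
Beam weight: 18 × 9.81 = 176.6 N down at 1.95 m → arm 1.95 m, τ = 176.6 × 1.95 = 344.4 N·m counterclockwise.
Hanging mass: 39 × 9.81 = 382.6 N down at 2.8 m → arm 2.8 m, τ = 382.6 × 2.8 = 1071 N·m counterclockwise.
Toolbox: 6.3 × 9.81 = 61.8 N down at 1.1 m → arm 1.1 m, τ = 61.8 × 1.1 = 67.98 N·m counterclockwise.
Net load moment about support B = 1483 N·m counterclockwise.
Reaction R at support A is upward at 3.9 m, arm 3.9 m → moment R × 3.9 clockwise.
Setting net torque to zero: R × 3.9 = 1483 → R = 380 N.

R_A ≈ 380 N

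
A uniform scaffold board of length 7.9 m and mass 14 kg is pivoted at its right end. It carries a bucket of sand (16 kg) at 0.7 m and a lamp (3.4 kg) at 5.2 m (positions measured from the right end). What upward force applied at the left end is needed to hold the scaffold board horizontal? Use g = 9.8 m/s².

F ≈ 104 N

Take moments about the right end.
Beam weight: 14 × 9.8 = 137.2 N down at 3.95 m → arm 3.95 m, τ = 137.2 × 3.95 = 541.9 N·m counterclockwise.
Bucket of sand: 16 × 9.8 = 156.8 N down at 0.7 m → arm 0.7 m, τ = 156.8 × 0.7 = 109.8 N·m counterclockwise.
Lamp: 3.4 × 9.8 = 33.32 N down at 5.2 m → arm 5.2 m, τ = 33.32 × 5.2 = 173.3 N·m counterclockwise.
Net moment of the loads = 825 N·m counterclockwise.
The upward force F acts at the left end, arm 7.9 m, giving F × 7.9 clockwise.
For rotational equilibrium, F × 7.9 = 825, so F = 825 / 7.9 = 104 N.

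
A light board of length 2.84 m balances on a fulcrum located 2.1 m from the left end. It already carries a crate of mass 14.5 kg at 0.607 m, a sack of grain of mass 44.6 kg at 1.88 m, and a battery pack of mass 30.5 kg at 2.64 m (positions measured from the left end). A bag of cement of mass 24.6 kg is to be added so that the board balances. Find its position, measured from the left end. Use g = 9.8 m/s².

x ≈ 2.71 m from the left end

Take moments about the fulcrum (at 2.1 m from the left end).
Crate: 14.5 × 9.8 = 142.1 N down at 0.607 m → arm 1.493 m, τ = 142.1 × 1.493 = 212.2 N·m counterclockwise.
Sack of grain: 44.6 × 9.8 = 437.1 N down at 1.88 m → arm 0.22 m, τ = 437.1 × 0.22 = 96.16 N·m counterclockwise.
Battery pack: 30.5 × 9.8 = 298.9 N down at 2.64 m → arm 0.54 m, τ = 298.9 × 0.54 = 161.4 N·m clockwise.
Net moment of existing loads = 147 N·m counterclockwise.
The bag of cement weighs 24.6 × 9.8 = 241.1 N and must supply an equal clockwise moment, so its lever arm about the fulcrum is 147 / 241.1 = 0.61 m.
That puts it at 2.1 + 0.61 = 2.71 m from the left end.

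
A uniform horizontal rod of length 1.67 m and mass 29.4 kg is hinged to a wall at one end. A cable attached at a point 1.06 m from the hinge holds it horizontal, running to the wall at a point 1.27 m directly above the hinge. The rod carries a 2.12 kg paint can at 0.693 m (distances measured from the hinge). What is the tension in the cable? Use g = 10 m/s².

T ≈ 320 N

Sum moments about the hinge (the unknown hinge reaction has zero arm there).
Beam weight: 29.4 × 10 = 294 N down at 0.835 m → arm 0.835 m, τ = 294 × 0.835 = 245.5 N·m clockwise.
Paint can: 2.12 × 10 = 21.2 N down at 0.693 m → arm 0.693 m, τ = 21.2 × 0.693 = 14.69 N·m clockwise.
Total clockwise load moment = 260.2 N·m.
The cable tension T acts at 1.06 m; only its component perpendicular to the rod, T sinθ, produces torque. sinθ = h/√(h²+d²) = 1.27/√(1.27²+1.06²) = 0.7677.
Setting net torque to zero: T × 1.06 × 0.7677 = 260.2 → T = 260.2 / 0.8138 = 320 N.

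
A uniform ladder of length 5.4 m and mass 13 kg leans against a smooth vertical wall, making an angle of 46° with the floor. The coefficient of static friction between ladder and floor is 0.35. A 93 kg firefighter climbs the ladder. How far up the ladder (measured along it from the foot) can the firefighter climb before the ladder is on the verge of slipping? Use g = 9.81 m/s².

Take moments about the foot of the ladder.
Ladder weight 13×9.81 = 127.5 N acts at 2.7 m along the ladder; its horizontal arm is 2.7·cos46° = 1.876 m → τ = 239.2 N·m clockwise.
Firefighter weight 93×9.81 = 912.3 N at distance d → arm d·cos46° → τ = 912.3·d·0.6947 clockwise.
Wall normal N at the top has arm L sinθ = 3.884 m counterclockwise, so Στ = 0 gives N·3.884 = 239.2 + 633.8·d.
ΣFy = 0 ⇒ N_floor = 1040 N, so the maximum friction is μ_s·N_floor = 0.35×1040 = 364 N. ΣFx = 0 ⇒ N_wall = f, so at the slipping point N = 364 N.
Substituting: 364×3.884 = 239.2 + 633.8·d ⇒ d = (1414 − 239.2) / 633.8 = 1.85 m.

d ≈ 1.85 m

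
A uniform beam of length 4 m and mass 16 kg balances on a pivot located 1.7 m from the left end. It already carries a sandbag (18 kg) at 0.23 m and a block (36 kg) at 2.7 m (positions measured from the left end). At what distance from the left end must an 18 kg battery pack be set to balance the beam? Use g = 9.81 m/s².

x ≈ 0.903 m from the left end

Choose the pivot (at 1.7 m from the left end) as the axis so the support reaction has zero arm there.
Beam weight: 16 × 9.81 = 157 N down at 2 m → arm 0.3 m, τ = 157 × 0.3 = 47.1 N·m clockwise.
Sandbag: 18 × 9.81 = 176.6 N down at 0.23 m → arm 1.47 m, τ = 176.6 × 1.47 = 259.6 N·m counterclockwise.
Block: 36 × 9.81 = 353.2 N down at 2.7 m → arm 1 m, τ = 353.2 × 1 = 353.2 N·m clockwise.
Net moment of existing loads = 140.7 N·m clockwise.
The battery pack weighs 18 × 9.81 = 176.6 N and must supply an equal counterclockwise moment, so its lever arm about the pivot is 140.7 / 176.6 = 0.797 m.
That puts it at 1.7 − 0.797 = 0.903 m from the left end.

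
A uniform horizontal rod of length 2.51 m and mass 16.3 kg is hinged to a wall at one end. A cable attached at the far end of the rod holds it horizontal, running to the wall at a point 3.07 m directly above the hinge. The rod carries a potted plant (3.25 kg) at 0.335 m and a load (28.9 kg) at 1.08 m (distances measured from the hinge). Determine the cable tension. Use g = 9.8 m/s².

T ≈ 266 N

Choose the hinge as the axis so the unknown hinge reaction has zero arm there.
Beam weight: 16.3 × 9.8 = 159.7 N down at 1.255 m → arm 1.255 m, τ = 159.7 × 1.255 = 200.4 N·m clockwise.
Potted plant: 3.25 × 9.8 = 31.85 N down at 0.335 m → arm 0.335 m, τ = 31.85 × 0.335 = 10.67 N·m clockwise.
Load: 28.9 × 9.8 = 283.2 N down at 1.08 m → arm 1.08 m, τ = 283.2 × 1.08 = 305.9 N·m clockwise.
Total clockwise load moment = 517 N·m.
The cable tension T acts at 2.51 m; only its component perpendicular to the rod, T sinθ, produces torque. sinθ = h/√(h²+d²) = 3.07/√(3.07²+2.51²) = 0.7742.
Balancing moments: T × 2.51 × 0.7742 = 517, giving T = 517 / 1.943 = 266 N.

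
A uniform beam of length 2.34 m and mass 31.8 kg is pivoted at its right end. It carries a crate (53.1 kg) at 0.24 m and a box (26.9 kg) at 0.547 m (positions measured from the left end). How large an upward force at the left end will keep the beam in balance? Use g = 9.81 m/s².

Taking torques about the right end:
Beam weight: 31.8 × 9.81 = 312 N down at 1.17 m → arm 1.17 m, τ = 312 × 1.17 = 365 N·m counterclockwise.
Crate: 53.1 × 9.81 = 520.9 N down at 0.24 m → arm 2.1 m, τ = 520.9 × 2.1 = 1094 N·m counterclockwise.
Box: 26.9 × 9.81 = 263.9 N down at 0.547 m → arm 1.793 m, τ = 263.9 × 1.793 = 473.2 N·m counterclockwise.
Net moment of the loads = 1932 N·m counterclockwise.
The upward force F acts at the left end, arm 2.34 m, giving F × 2.34 clockwise.
Balancing moments: F × 2.34 = 1932, giving F = 1932 / 2.34 = 826 N.

F ≈ 826 N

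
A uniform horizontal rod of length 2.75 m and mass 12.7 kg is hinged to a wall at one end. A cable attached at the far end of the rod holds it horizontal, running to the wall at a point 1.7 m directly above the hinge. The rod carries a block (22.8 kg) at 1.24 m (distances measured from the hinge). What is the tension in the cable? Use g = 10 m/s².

T ≈ 316 N

About the hinge:
Beam weight: 12.7 × 10 = 127 N down at 1.375 m → arm 1.375 m, τ = 127 × 1.375 = 174.6 N·m clockwise.
Block: 22.8 × 10 = 228 N down at 1.24 m → arm 1.24 m, τ = 228 × 1.24 = 282.7 N·m clockwise.
Total clockwise load moment = 457.3 N·m.
The cable tension T acts at 2.75 m; only its component perpendicular to the rod, T sinθ, produces torque. sinθ = h/√(h²+d²) = 1.7/√(1.7²+2.75²) = 0.5258.
Setting net torque to zero: T × 2.75 × 0.5258 = 457.3 → T = 457.3 / 1.446 = 316 N.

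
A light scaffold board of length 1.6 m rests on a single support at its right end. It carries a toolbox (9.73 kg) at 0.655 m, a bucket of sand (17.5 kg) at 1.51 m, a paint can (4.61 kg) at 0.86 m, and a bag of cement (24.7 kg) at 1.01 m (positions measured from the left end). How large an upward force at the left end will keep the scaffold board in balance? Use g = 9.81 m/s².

F ≈ 176 N

Taking torques about the right end:
Toolbox: 9.73 × 9.81 = 95.45 N down at 0.655 m → arm 0.945 m, τ = 95.45 × 0.945 = 90.2 N·m counterclockwise.
Bucket of sand: 17.5 × 9.81 = 171.7 N down at 1.51 m → arm 0.09 m, τ = 171.7 × 0.09 = 15.45 N·m counterclockwise.
Paint can: 4.61 × 9.81 = 45.22 N down at 0.86 m → arm 0.74 m, τ = 45.22 × 0.74 = 33.46 N·m counterclockwise.
Bag of cement: 24.7 × 9.81 = 242.3 N down at 1.01 m → arm 0.59 m, τ = 242.3 × 0.59 = 143 N·m counterclockwise.
Net moment of the loads = 282.1 N·m counterclockwise.
The upward force F acts at the left end, arm 1.6 m, giving F × 1.6 clockwise.
Στ = 0 ⇒ F × 1.6 = 282.1 ⇒ F = 282.1 / 1.6 = 176 N.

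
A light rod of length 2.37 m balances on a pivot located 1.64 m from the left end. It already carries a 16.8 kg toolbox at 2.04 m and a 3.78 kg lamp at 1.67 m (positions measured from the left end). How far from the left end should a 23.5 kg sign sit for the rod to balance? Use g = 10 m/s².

x ≈ 1.35 m from the left end

Take moments about the pivot (at 1.64 m from the left end).
Toolbox: 16.8 × 10 = 168 N down at 2.04 m → arm 0.4 m, τ = 168 × 0.4 = 67.2 N·m clockwise.
Lamp: 3.78 × 10 = 37.8 N down at 1.67 m → arm 0.03 m, τ = 37.8 × 0.03 = 1.134 N·m clockwise.
Net moment of existing loads = 68.33 N·m clockwise.
The sign weighs 23.5 × 10 = 235 N and must supply an equal counterclockwise moment, so its lever arm about the pivot is 68.33 / 235 = 0.291 m.
That puts it at 1.64 − 0.291 = 1.35 m from the left end.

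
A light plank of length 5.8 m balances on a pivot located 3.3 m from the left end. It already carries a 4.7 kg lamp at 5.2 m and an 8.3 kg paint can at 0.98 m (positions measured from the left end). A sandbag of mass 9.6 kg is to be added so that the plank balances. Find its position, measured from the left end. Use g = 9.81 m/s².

x ≈ 4.38 m from the left end

Sum moments about the pivot (at 3.3 m from the left end) (the support reaction has zero arm there).
Lamp: 4.7 × 9.81 = 46.11 N down at 5.2 m → arm 1.9 m, τ = 46.11 × 1.9 = 87.61 N·m clockwise.
Paint can: 8.3 × 9.81 = 81.42 N down at 0.98 m → arm 2.32 m, τ = 81.42 × 2.32 = 188.9 N·m counterclockwise.
Net moment of existing loads = 101.3 N·m counterclockwise.
The sandbag weighs 9.6 × 9.81 = 94.18 N and must supply an equal clockwise moment, so its lever arm about the pivot is 101.3 / 94.18 = 1.08 m.
That puts it at 3.3 + 1.08 = 4.38 m from the left end.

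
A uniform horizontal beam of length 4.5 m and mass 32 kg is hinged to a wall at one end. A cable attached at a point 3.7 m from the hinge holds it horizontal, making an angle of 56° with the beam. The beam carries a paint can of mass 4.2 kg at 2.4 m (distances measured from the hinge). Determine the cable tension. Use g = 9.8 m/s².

T ≈ 262 N

Sum moments about the hinge (the unknown hinge reaction has zero arm there).
Beam weight: 32 × 9.8 = 313.6 N down at 2.25 m → arm 2.25 m, τ = 313.6 × 2.25 = 705.6 N·m clockwise.
Paint can: 4.2 × 9.8 = 41.16 N down at 2.4 m → arm 2.4 m, τ = 41.16 × 2.4 = 98.78 N·m clockwise.
Total clockwise load moment = 804.4 N·m.
The cable tension T acts at 3.7 m; only its component perpendicular to the beam, T sinθ, produces torque. sin 56° = 0.829.
Balancing moments: T × 3.7 × 0.829 = 804.4, giving T = 804.4 / 3.067 = 262 N.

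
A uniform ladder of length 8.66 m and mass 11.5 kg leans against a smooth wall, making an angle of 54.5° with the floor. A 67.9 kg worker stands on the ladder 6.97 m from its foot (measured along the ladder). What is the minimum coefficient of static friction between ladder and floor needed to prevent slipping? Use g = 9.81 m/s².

μ_min ≈ 0.543

Choose the foot of the ladder as the axis so the floor normal and friction both act there and drop out.
Ladder weight 11.5×9.81 = 112.8 N acts at 4.33 m along the ladder; its horizontal arm is 4.33·cos54.5° = 2.514 m → τ = 283.6 N·m clockwise.
Worker: 67.9×9.81 = 666.1 N at 6.97 m → arm 4.047 m → τ = 2696 N·m clockwise.
Wall normal N acts horizontally at the top; its moment arm is the height L sinθ = 8.66·sin54.5° = 7.05 m, counterclockwise.
Balancing moments: N × 7.05 = 2980, giving N = 422.7 N.
ΣFx = 0 ⇒ f = N_wall = 422.7 N. ΣFy = 0 ⇒ N_floor = 778.9 N.
μ_min = f / N_floor = 422.7 / 778.9 = 0.543.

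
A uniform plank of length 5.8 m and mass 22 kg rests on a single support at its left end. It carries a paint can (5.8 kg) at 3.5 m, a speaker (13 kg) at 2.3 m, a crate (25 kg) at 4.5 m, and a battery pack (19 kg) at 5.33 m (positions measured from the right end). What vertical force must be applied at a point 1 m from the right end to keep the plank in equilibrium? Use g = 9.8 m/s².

F ≈ 335 N

Take moments about the left end.
Beam weight: 22 × 9.8 = 215.6 N down at 2.9 m → arm 2.9 m, τ = 215.6 × 2.9 = 625.2 N·m clockwise.
Paint can: 5.8 × 9.8 = 56.84 N down at 3.5 m → arm 2.3 m, τ = 56.84 × 2.3 = 130.7 N·m clockwise.
Speaker: 13 × 9.8 = 127.4 N down at 2.3 m → arm 3.5 m, τ = 127.4 × 3.5 = 445.9 N·m clockwise.
Crate: 25 × 9.8 = 245 N down at 4.5 m → arm 1.3 m, τ = 245 × 1.3 = 318.5 N·m clockwise.
Battery pack: 19 × 9.8 = 186.2 N down at 5.33 m → arm 0.47 m, τ = 186.2 × 0.47 = 87.51 N·m clockwise.
Net moment of the loads = 1608 N·m clockwise.
The upward force F acts at a point 1 m from the right end, arm 4.8 m, giving F × 4.8 counterclockwise.
Setting net torque to zero: F × 4.8 = 1608 → F = 1608 / 4.8 = 335 N.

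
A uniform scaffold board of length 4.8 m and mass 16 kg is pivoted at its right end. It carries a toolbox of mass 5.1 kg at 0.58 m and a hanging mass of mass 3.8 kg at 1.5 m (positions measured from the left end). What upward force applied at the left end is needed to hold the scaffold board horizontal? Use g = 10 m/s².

About the right end:
Beam weight: 16 × 10 = 160 N down at 2.4 m → arm 2.4 m, τ = 160 × 2.4 = 384 N·m counterclockwise.
Toolbox: 5.1 × 10 = 51 N down at 0.58 m → arm 4.22 m, τ = 51 × 4.22 = 215.2 N·m counterclockwise.
Hanging mass: 3.8 × 10 = 38 N down at 1.5 m → arm 3.3 m, τ = 38 × 3.3 = 125.4 N·m counterclockwise.
Net moment of the loads = 724.6 N·m counterclockwise.
The upward force F acts at the left end, arm 4.8 m, giving F × 4.8 clockwise.
For rotational equilibrium, F × 4.8 = 724.6, so F = 724.6 / 4.8 = 151 N.

F ≈ 151 N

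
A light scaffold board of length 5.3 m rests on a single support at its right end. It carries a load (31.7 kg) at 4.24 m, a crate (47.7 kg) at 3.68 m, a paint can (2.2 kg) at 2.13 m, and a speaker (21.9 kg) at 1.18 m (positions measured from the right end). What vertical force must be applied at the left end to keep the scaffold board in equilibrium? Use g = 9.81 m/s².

F ≈ 630 N

Choose the right end as the axis so the unknown pivot reaction has zero arm there.
Load: 31.7 × 9.81 = 311 N down at 4.24 m → arm 4.24 m, τ = 311 × 4.24 = 1319 N·m counterclockwise.
Crate: 47.7 × 9.81 = 467.9 N down at 3.68 m → arm 3.68 m, τ = 467.9 × 3.68 = 1722 N·m counterclockwise.
Paint can: 2.2 × 9.81 = 21.58 N down at 2.13 m → arm 2.13 m, τ = 21.58 × 2.13 = 45.97 N·m counterclockwise.
Speaker: 21.9 × 9.81 = 214.8 N down at 1.18 m → arm 1.18 m, τ = 214.8 × 1.18 = 253.5 N·m counterclockwise.
Net moment of the loads = 3340 N·m counterclockwise.
The upward force F acts at the left end, arm 5.3 m, giving F × 5.3 clockwise.
For rotational equilibrium, F × 5.3 = 3340, so F = 3340 / 5.3 = 630 N.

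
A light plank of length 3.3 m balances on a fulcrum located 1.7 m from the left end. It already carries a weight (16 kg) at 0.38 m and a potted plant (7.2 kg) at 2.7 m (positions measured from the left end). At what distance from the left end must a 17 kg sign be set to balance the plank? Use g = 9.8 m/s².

Take moments about the fulcrum (at 1.7 m from the left end).
Weight: 16 × 9.8 = 156.8 N down at 0.38 m → arm 1.32 m, τ = 156.8 × 1.32 = 207 N·m counterclockwise.
Potted plant: 7.2 × 9.8 = 70.56 N down at 2.7 m → arm 1 m, τ = 70.56 × 1 = 70.56 N·m clockwise.
Net moment of existing loads = 136.4 N·m counterclockwise.
The sign weighs 17 × 9.8 = 166.6 N and must supply an equal clockwise moment, so its lever arm about the fulcrum is 136.4 / 166.6 = 0.819 m.
That puts it at 1.7 + 0.819 = 2.52 m from the left end.

x ≈ 2.52 m from the left end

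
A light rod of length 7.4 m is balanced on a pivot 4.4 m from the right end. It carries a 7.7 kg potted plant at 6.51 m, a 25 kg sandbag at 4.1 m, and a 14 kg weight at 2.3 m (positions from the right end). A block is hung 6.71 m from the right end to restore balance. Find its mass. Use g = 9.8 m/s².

m ≈ 8.94 kg

Sum moments about the pivot (at 4.4 m from the right end) (the support reaction has zero arm there).
Potted plant: 7.7 × 9.8 = 75.46 N down at 6.51 m → arm 2.11 m, τ = 75.46 × 2.11 = 159.2 N·m counterclockwise.
Sandbag: 25 × 9.8 = 245 N down at 4.1 m → arm 0.3 m, τ = 245 × 0.3 = 73.5 N·m clockwise.
Weight: 14 × 9.8 = 137.2 N down at 2.3 m → arm 2.1 m, τ = 137.2 × 2.1 = 288.1 N·m clockwise.
Net moment of known loads = 202.4 N·m clockwise.
An unknown mass m at 6.71 m has arm 2.31 m; its moment is m·g·2.31 counterclockwise.
Setting net torque to zero: m × 9.8 × 2.31 = 202.4 → m = 202.4 / (9.8 × 2.31) = 8.94 kg.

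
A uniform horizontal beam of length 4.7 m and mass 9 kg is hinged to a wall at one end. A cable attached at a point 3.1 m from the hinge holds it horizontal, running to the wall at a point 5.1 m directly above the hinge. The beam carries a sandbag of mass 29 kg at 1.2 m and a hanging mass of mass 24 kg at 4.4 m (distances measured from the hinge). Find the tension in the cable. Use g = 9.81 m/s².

About the hinge:
Beam weight: 9 × 9.81 = 88.29 N down at 2.35 m → arm 2.35 m, τ = 88.29 × 2.35 = 207.5 N·m clockwise.
Sandbag: 29 × 9.81 = 284.5 N down at 1.2 m → arm 1.2 m, τ = 284.5 × 1.2 = 341.4 N·m clockwise.
Hanging mass: 24 × 9.81 = 235.4 N down at 4.4 m → arm 4.4 m, τ = 235.4 × 4.4 = 1036 N·m clockwise.
Total clockwise load moment = 1585 N·m.
The cable tension T acts at 3.1 m; only its component perpendicular to the beam, T sinθ, produces torque. sinθ = h/√(h²+d²) = 5.1/√(5.1²+3.1²) = 0.8545.
Στ = 0 ⇒ T × 3.1 × 0.8545 = 1585 ⇒ T = 1585 / 2.649 = 598 N.

T ≈ 598 N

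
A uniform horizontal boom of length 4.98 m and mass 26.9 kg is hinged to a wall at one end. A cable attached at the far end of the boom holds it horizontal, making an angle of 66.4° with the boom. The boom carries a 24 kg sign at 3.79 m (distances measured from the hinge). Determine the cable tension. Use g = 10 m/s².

Taking torques about the hinge:
Beam weight: 26.9 × 10 = 269 N down at 2.49 m → arm 2.49 m, τ = 269 × 2.49 = 669.8 N·m clockwise.
Sign: 24 × 10 = 240 N down at 3.79 m → arm 3.79 m, τ = 240 × 3.79 = 909.6 N·m clockwise.
Total clockwise load moment = 1579 N·m.
The cable tension T acts at 4.98 m; only its component perpendicular to the boom, T sinθ, produces torque. sin 66.4° = 0.9164.
For rotational equilibrium, T × 4.98 × 0.9164 = 1579, so T = 1579 / 4.564 = 346 N.

T ≈ 346 N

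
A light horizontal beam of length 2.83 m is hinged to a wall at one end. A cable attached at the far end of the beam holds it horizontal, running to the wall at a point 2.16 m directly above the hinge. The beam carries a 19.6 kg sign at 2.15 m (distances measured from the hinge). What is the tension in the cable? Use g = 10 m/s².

Sum moments about the hinge (the unknown hinge reaction has zero arm there).
Sign: 19.6 × 10 = 196 N down at 2.15 m → arm 2.15 m, τ = 196 × 2.15 = 421.4 N·m clockwise.
Total clockwise load moment = 421.4 N·m.
The cable tension T acts at 2.83 m; only its component perpendicular to the beam, T sinθ, produces torque. sinθ = h/√(h²+d²) = 2.16/√(2.16²+2.83²) = 0.6067.
Balancing moments: T × 2.83 × 0.6067 = 421.4, giving T = 421.4 / 1.717 = 245 N.

T ≈ 245 N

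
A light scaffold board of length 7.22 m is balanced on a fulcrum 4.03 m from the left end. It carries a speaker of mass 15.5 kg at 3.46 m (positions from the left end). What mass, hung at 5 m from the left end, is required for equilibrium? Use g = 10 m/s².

m ≈ 9.11 kg

Choose the fulcrum (at 4.03 m from the left end) as the axis so the support reaction has zero arm there.
Speaker: 15.5 × 10 = 155 N down at 3.46 m → arm 0.57 m, τ = 155 × 0.57 = 88.35 N·m counterclockwise.
Net moment of known loads = 88.35 N·m counterclockwise.
An unknown mass m at 5 m has arm 0.97 m; its moment is m·g·0.97 clockwise.
For rotational equilibrium, m × 10 × 0.97 = 88.35, so m = 88.35 / (10 × 0.97) = 9.11 kg.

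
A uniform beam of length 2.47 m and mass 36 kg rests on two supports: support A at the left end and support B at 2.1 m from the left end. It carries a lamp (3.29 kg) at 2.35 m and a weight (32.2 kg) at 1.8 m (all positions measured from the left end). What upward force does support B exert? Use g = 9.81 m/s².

Choose support A as the axis so its reaction then has zero moment arm.
Beam weight: 36 × 9.81 = 353.2 N down at 1.235 m → arm 1.235 m, τ = 353.2 × 1.235 = 436.2 N·m clockwise.
Lamp: 3.29 × 9.81 = 32.27 N down at 2.35 m → arm 2.35 m, τ = 32.27 × 2.35 = 75.83 N·m clockwise.
Weight: 32.2 × 9.81 = 315.9 N down at 1.8 m → arm 1.8 m, τ = 315.9 × 1.8 = 568.6 N·m clockwise.
Net load moment about support A = 1081 N·m clockwise.
Reaction R at support B is upward at 2.1 m, arm 2.1 m → moment R × 2.1 counterclockwise.
Balancing moments: R × 2.1 = 1081, giving R = 515 N.

R_B ≈ 515 N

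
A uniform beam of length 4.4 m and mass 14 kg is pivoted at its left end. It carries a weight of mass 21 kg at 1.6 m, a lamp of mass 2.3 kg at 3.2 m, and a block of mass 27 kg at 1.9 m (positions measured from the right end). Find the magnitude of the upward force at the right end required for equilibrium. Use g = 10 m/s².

Choose the left end as the axis so the unknown pivot reaction has zero arm there.
Beam weight: 14 × 10 = 140 N down at 2.2 m → arm 2.2 m, τ = 140 × 2.2 = 308 N·m clockwise.
Weight: 21 × 10 = 210 N down at 1.6 m → arm 2.8 m, τ = 210 × 2.8 = 588 N·m clockwise.
Lamp: 2.3 × 10 = 23 N down at 3.2 m → arm 1.2 m, τ = 23 × 1.2 = 27.6 N·m clockwise.
Block: 27 × 10 = 270 N down at 1.9 m → arm 2.5 m, τ = 270 × 2.5 = 675 N·m clockwise.
Net moment of the loads = 1599 N·m clockwise.
The upward force F acts at the right end, arm 4.4 m, giving F × 4.4 counterclockwise.
For rotational equilibrium, F × 4.4 = 1599, so F = 1599 / 4.4 = 363 N.

F ≈ 363 N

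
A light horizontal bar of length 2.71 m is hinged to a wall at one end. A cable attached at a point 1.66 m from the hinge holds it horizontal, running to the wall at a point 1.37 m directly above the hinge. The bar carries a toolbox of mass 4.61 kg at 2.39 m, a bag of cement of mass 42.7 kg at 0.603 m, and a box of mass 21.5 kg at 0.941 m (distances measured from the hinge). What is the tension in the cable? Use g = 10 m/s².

T ≈ 539 N

Taking torques about the hinge:
Toolbox: 4.61 × 10 = 46.1 N down at 2.39 m → arm 2.39 m, τ = 46.1 × 2.39 = 110.2 N·m clockwise.
Bag of cement: 42.7 × 10 = 427 N down at 0.603 m → arm 0.603 m, τ = 427 × 0.603 = 257.5 N·m clockwise.
Box: 21.5 × 10 = 215 N down at 0.941 m → arm 0.941 m, τ = 215 × 0.941 = 202.3 N·m clockwise.
Total clockwise load moment = 570 N·m.
The cable tension T acts at 1.66 m; only its component perpendicular to the bar, T sinθ, produces torque. sinθ = h/√(h²+d²) = 1.37/√(1.37²+1.66²) = 0.6365.
Στ = 0 ⇒ T × 1.66 × 0.6365 = 570 ⇒ T = 570 / 1.057 = 539 N.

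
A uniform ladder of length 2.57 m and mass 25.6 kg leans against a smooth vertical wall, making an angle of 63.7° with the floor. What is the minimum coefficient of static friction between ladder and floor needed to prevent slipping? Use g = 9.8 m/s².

Choose the foot of the ladder as the axis so the floor normal and friction both act there and drop out.
Ladder weight 25.6×9.8 = 250.9 N acts at 1.285 m along the ladder; its horizontal arm is 1.285·cos63.7° = 0.5693 m → τ = 142.8 N·m clockwise.
Wall normal N acts horizontally at the top; its moment arm is the height L sinθ = 2.57·sin63.7° = 2.304 m, counterclockwise.
For rotational equilibrium, N × 2.304 = 142.8, so N = 61.98 N.
ΣFx = 0 ⇒ f = N_wall = 61.98 N. ΣFy = 0 ⇒ N_floor = 250.9 N.
μ_min = f / N_floor = 61.98 / 250.9 = 0.247.

μ_min ≈ 0.247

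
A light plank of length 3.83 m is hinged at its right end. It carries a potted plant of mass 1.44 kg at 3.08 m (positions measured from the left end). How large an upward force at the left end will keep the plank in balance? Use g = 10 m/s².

About the right end:
Potted plant: 1.44 × 10 = 14.4 N down at 3.08 m → arm 0.75 m, τ = 14.4 × 0.75 = 10.8 N·m counterclockwise.
Net moment of the loads = 10.8 N·m counterclockwise.
The upward force F acts at the left end, arm 3.83 m, giving F × 3.83 clockwise.
Setting net torque to zero: F × 3.83 = 10.8 → F = 10.8 / 3.83 = 2.82 N.

F ≈ 2.82 N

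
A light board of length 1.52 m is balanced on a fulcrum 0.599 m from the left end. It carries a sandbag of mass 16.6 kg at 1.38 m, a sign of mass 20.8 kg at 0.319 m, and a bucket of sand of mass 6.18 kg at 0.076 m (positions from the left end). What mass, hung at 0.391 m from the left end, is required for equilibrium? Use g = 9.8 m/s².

Sum moments about the fulcrum (at 0.599 m from the left end) (the support reaction has zero arm there).
Sandbag: 16.6 × 9.8 = 162.7 N down at 1.38 m → arm 0.781 m, τ = 162.7 × 0.781 = 127.1 N·m clockwise.
Sign: 20.8 × 9.8 = 203.8 N down at 0.319 m → arm 0.28 m, τ = 203.8 × 0.28 = 57.06 N·m counterclockwise.
Bucket of sand: 6.18 × 9.8 = 60.56 N down at 0.076 m → arm 0.523 m, τ = 60.56 × 0.523 = 31.67 N·m counterclockwise.
Net moment of known loads = 38.37 N·m clockwise.
An unknown mass m at 0.391 m has arm 0.208 m; its moment is m·g·0.208 counterclockwise.
Setting net torque to zero: m × 9.8 × 0.208 = 38.37 → m = 38.37 / (9.8 × 0.208) = 18.8 kg.

m ≈ 18.8 kg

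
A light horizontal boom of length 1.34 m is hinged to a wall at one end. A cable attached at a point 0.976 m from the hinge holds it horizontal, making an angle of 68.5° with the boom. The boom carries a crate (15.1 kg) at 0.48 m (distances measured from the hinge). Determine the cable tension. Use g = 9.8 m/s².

T ≈ 78.2 N

About the hinge:
Crate: 15.1 × 9.8 = 148 N down at 0.48 m → arm 0.48 m, τ = 148 × 0.48 = 71.04 N·m clockwise.
Total clockwise load moment = 71.04 N·m.
The cable tension T acts at 0.976 m; only its component perpendicular to the boom, T sinθ, produces torque. sin 68.5° = 0.9304.
Setting net torque to zero: T × 0.976 × 0.9304 = 71.04 → T = 71.04 / 0.9081 = 78.2 N.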